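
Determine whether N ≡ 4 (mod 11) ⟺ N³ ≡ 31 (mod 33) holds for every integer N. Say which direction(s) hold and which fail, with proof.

[⇒] This fails: take N = 15. Then 15 ≡ 4 (mod 11), but 15³ = 3375 ≡ 9 (mod 33), not 31.

[⇐] Conversely, the residues r modulo 33 with r³ ≡ 31 (mod 33) are exactly {4}, and each is ≡ 4 (mod 11).

(⇒) fails; (⇐) holds.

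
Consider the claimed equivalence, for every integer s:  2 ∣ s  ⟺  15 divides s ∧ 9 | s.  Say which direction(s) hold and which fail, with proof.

Neither implication holds.

Forward direction. This fails: take s = 2. Certainly 2 ∣ 2, but 15 ∤ 2.

Converse. This fails: take s = 45. Both 15 ∣ 45 and 9 ∣ 45, yet 45 is not a multiple of 2 (since 45 = 22·2 + 1), so 2 ∤ 45.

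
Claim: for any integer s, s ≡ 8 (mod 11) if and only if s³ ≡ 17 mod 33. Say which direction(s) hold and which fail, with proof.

(⟹) This fails: take s = 19. Then 19 ≡ 8 (mod 11), but 19³ = 6859 ≡ 28 (mod 33), not 17.

(⟸) Conversely, the residues r modulo 33 with r³ ≡ 17 (mod 33) are exactly {8}, and each is ≡ 8 (mod 11).

The forward direction fails; the converse holds.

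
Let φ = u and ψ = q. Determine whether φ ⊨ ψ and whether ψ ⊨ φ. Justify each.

Neither implication holds.

(⟹) This fails. Under q = F, u = T, the left side is true but the right side is false.

(⟸) This fails. Under q = T, u = F, the left side is false but the right side is true.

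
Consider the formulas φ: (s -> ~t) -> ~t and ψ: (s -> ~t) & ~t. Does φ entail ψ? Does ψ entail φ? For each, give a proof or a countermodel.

(⇒) This fails. Under t = T, s = T, the left side is true but the right side is false.

(⇐) Assume the antecedent. If t is true, the antecedent cannot hold. If t is false, (s -> ~t) -> ~t reduces to true regardless of the other variables. Either way (s -> ~t) -> ~t holds.

(⇒) fails; (⇐) holds.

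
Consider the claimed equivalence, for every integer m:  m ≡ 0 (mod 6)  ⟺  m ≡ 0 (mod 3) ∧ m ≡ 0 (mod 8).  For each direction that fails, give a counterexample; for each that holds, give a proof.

Only the converse holds.

(→) This fails: m = 18 gives 18 ≡ 0 (mod 6) but 18 ≡ 2 (mod 8), so the conjunction on the right does not hold.

(←) Conversely, if m ≡ 0 (mod 3) and m ≡ 0 (mod 8), then by the Chinese remainder theorem m ≡ 0 (mod 24). Since 0 ≡ 0 (mod 6) and 6 ∣ 24, we get m ≡ 0 (mod 6).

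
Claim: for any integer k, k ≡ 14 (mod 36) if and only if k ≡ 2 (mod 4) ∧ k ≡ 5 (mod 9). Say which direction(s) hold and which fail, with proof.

Forward direction. Suppose k ≡ 14 (mod 36); write k = 36j + 14. Since 4 ∣ 36, reducing mod 4 gives k ≡ 14 ≡ 2 (mod 4); since 9 ∣ 36, reducing mod 9 gives k ≡ 14 ≡ 5 (mod 9).

Converse. If k ≡ 2 (mod 4) and k ≡ 5 (mod 9), then by the Chinese remainder theorem k ≡ 14 (mod 36). This is exactly k ≡ 14 (mod 36).

Both directions hold.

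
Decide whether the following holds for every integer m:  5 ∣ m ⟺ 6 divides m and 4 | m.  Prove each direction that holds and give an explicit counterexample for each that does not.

[⇒] This fails: take m = 5. Certainly 5 ∣ 5, but 6 ∤ 5.

[⇐] This fails: take m = 12. Both 6 ∣ 12 and 4 ∣ 12, yet 12 is not a multiple of 5 (since 12 = 2·5 + 2), so 5 ∤ 12.

Both directions fail.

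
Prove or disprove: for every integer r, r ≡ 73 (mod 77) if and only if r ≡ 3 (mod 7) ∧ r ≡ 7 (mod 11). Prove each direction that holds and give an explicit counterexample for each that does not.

Both directions hold; the statement is true.

[⇒] Suppose r ≡ 73 (mod 77); write r = 77j + 73. Since 7 ∣ 77, reducing mod 7 gives r ≡ 73 ≡ 3 (mod 7); since 11 ∣ 77, reducing mod 11 gives r ≡ 73 ≡ 7 (mod 11).

[⇐] Conversely, if r ≡ 3 (mod 7) and r ≡ 7 (mod 11), then by the Chinese remainder theorem r ≡ 73 (mod 77). This is exactly r ≡ 73 (mod 77).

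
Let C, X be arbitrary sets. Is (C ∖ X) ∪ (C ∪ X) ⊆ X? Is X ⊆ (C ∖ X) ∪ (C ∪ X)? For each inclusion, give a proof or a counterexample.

(⊆) fails; (⊇) holds.

(⟹) This inclusion fails. Take C = {1}, X = ∅; then 1 ∈ (C ∖ X) ∪ (C ∪ X) but 1 ∉ X.

(⟸) Let x ∈ X. Then either x ∈ X and x ∉ C; or x ∈ C ∩ X. In each case x ∈ (C ∖ X) ∪ (C ∪ X), so X ⊆ (C ∖ X) ∪ (C ∪ X).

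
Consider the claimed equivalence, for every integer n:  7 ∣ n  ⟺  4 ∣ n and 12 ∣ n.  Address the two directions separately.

(⇒) fails and (⇐) fails.

[⇒] This fails: take n = 7. Certainly 7 ∣ 7, but 4 ∤ 7.

[⇐] This fails: take n = 12. Both 4 ∣ 12 and 12 ∣ 12, yet 12 is not a multiple of 7 (since 12 = 1·7 + 5), so 7 ∤ 12.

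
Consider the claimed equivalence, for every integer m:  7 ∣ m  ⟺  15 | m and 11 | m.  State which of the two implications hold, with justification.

(⟹) This fails: take m = 7. Certainly 7 ∣ 7, but 15 ∤ 7.

(⟸) This fails: take m = 165. Both 15 ∣ 165 and 11 ∣ 165, yet 165 is not a multiple of 7 (since 165 = 23·7 + 4), so 7 ∤ 165.

Neither implication holds.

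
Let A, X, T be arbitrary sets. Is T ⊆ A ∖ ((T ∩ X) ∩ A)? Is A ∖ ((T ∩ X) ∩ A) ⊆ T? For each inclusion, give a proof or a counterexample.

Neither inclusion holds.

Forward inclusion. This inclusion fails. Take A = ∅, X = ∅, T = {1}; then 1 ∈ T but 1 ∉ A ∖ ((T ∩ X) ∩ A).

Reverse inclusion. This inclusion fails. Take A = {1}, X = ∅, T = ∅; then 1 ∈ A ∖ ((T ∩ X) ∩ A) but 1 ∉ T.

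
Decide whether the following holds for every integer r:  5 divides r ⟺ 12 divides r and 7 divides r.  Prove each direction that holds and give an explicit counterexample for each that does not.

Both directions fail.

(⟹) This fails: take r = 5. Certainly 5 ∣ 5, but 12 ∤ 5.

(⟸) This fails: take r = 84. Both 12 ∣ 84 and 7 ∣ 84, yet 84 is not a multiple of 5 (since 84 = 16·5 + 4), so 5 ∤ 84.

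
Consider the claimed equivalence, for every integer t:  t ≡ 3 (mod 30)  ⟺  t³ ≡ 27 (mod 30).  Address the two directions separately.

Forward direction. Suppose t ≡ 3 (mod 30). Write t = 30j + 3. Then (30j + 3)³ = 27000j³ + 8100j² + 810j + 27 = 30(900j³ + 270j² + 27j) + 27, so t³ ≡ 27 (mod 30).

Converse. Suppose t³ ≡ 27 (mod 30). The only residue r in {0, …, 29} with r³ ≡ 27 (mod 30) is r = 3, so t ≡ 3 (mod 30).

Both implications hold.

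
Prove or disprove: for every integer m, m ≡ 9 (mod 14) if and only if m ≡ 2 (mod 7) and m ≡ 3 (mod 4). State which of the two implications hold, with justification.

(⇒) fails; (⇐) holds.

(⟸) If m ≡ 2 (mod 7) and m ≡ 3 (mod 4), then by the Chinese remainder theorem m ≡ 23 (mod 28). Since 23 ≡ 9 (mod 14) and 14 ∣ 28, we get m ≡ 9 (mod 14).

(⟹) This fails: m = 9 gives 9 ≡ 9 (mod 14) but 9 ≡ 1 (mod 4), so the conjunction on the right does not hold.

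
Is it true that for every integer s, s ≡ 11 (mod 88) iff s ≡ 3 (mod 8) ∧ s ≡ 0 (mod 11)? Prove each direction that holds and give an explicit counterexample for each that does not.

[⇐] If s ≡ 3 (mod 8) and s ≡ 0 (mod 11), then by the Chinese remainder theorem s ≡ 11 (mod 88). This is exactly s ≡ 11 (mod 88).

[⇒] Suppose s ≡ 11 (mod 88); write s = 88j + 11. Since 8 ∣ 88, reducing mod 8 gives s ≡ 11 ≡ 3 (mod 8); since 11 ∣ 88, reducing mod 11 gives s ≡ 11 ≡ 0 (mod 11).

The biconditional holds.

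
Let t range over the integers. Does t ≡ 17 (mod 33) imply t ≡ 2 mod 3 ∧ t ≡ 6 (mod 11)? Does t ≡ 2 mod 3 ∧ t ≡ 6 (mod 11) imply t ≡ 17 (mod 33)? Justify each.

(⇒) Suppose t ≡ 17 (mod 33); write t = 33j + 17. Since 3 ∣ 33, reducing mod 3 gives t ≡ 17 ≡ 2 (mod 3); since 11 ∣ 33, reducing mod 11 gives t ≡ 17 ≡ 6 (mod 11).

(⇐) Conversely, if t ≡ 2 (mod 3) and t ≡ 6 (mod 11), then by the Chinese remainder theorem t ≡ 17 (mod 33). This is exactly t ≡ 17 (mod 33).

Equivalent; both directions hold.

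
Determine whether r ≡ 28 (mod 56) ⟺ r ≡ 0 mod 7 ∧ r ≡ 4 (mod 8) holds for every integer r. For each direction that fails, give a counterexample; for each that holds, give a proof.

(⟸) If r ≡ 0 (mod 7) and r ≡ 4 (mod 8), then by the Chinese remainder theorem r ≡ 28 (mod 56). This is exactly r ≡ 28 (mod 56).

(⟹) Suppose r ≡ 28 (mod 56); write r = 56j + 28. Since 7 ∣ 56, reducing mod 7 gives r ≡ 28 ≡ 0 (mod 7); since 8 ∣ 56, reducing mod 8 gives r ≡ 28 ≡ 4 (mod 8).

Both implications hold.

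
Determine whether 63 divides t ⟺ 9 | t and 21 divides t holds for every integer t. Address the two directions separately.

Equivalent; both directions hold.

Forward direction. If 63 ∣ t, write t = 63q. Since 63 = 7·9, t = 9·(7q), so 9 ∣ t; and since 63 = 3·21, t = 21·(3q), so 21 ∣ t.

Converse. Suppose 9 ∣ t and 21 ∣ t. Any common multiple of 9 and 21 is a multiple of their lcm; here lcm(9, 21) = 9·21/gcd(9, 21) = 189/3 = 63, so 63 ∣ t.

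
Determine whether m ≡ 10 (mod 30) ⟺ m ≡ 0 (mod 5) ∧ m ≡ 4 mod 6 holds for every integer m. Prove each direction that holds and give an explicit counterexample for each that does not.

Both directions hold; the statement is true.

(⟹) Suppose m ≡ 10 (mod 30); write m = 30j + 10. Since 5 ∣ 30, reducing mod 5 gives m ≡ 10 ≡ 0 (mod 5); since 6 ∣ 30, reducing mod 6 gives m ≡ 10 ≡ 4 (mod 6).

(⟸) Conversely, if m ≡ 0 (mod 5) and m ≡ 4 (mod 6), then by the Chinese remainder theorem m ≡ 10 (mod 30). This is exactly m ≡ 10 (mod 30).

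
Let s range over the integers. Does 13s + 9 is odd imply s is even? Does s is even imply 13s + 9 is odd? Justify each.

Forward direction. Suppose 13s + 9 is odd. Since 13 is odd, 13s and s have the same parity, so 13s + 9 ≡ s + 9 (mod 2). As 9 is odd, 13s + 9 is odd exactly when s is even. Thus s is even.

Converse. Suppose s is even; write s = 2j. Then 13s + 9 = 13·(2j) + 9 = 2·13j + 9, which is odd.

Equivalent; both directions hold.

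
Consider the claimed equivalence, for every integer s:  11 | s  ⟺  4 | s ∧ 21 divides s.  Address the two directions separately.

(⇒) This fails: take s = 11. Certainly 11 ∣ 11, but 4 ∤ 11.

(⇐) This fails: take s = 84. Both 4 ∣ 84 and 21 ∣ 84, yet 84 is not a multiple of 11 (since 84 = 7·11 + 7), so 11 ∤ 84.

Neither implication holds.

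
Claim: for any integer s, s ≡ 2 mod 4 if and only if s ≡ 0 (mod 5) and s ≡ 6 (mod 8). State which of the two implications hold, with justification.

The forward direction fails; the converse holds.

Forward direction. This fails: s = 2 gives 2 ≡ 2 (mod 4) but 2 ≡ 2 (mod 5), so the conjunction on the right does not hold.

Converse. If s ≡ 0 (mod 5) and s ≡ 6 (mod 8), then by the Chinese remainder theorem s ≡ 30 (mod 40). Since 30 ≡ 2 (mod 4) and 4 ∣ 40, we get s ≡ 2 (mod 4).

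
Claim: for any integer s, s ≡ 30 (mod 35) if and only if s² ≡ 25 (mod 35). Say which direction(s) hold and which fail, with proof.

(→) Suppose s ≡ 30 (mod 35). Write s = 35j + 30. Then (35j + 30)² = 1225j² + 2100j + 900 = 35(35j² + 60j + 25) + 25, so s² ≡ 25 (mod 35).

(←) This fails: take s = 5. Then 5² = 25 ≡ 25 (mod 35), yet 5 ≡ 5 (mod 35), not 30.

The forward direction holds; the converse fails.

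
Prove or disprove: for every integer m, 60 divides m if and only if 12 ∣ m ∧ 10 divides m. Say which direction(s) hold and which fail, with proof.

Both implications hold.

(⟸) Suppose 12 ∣ m and 10 ∣ m. Any common multiple of 12 and 10 is a multiple of their lcm; here lcm(12, 10) = 12·10/gcd(12, 10) = 120/2 = 60, so 60 ∣ m.

(⟹) If 60 ∣ m, write m = 60q. Since 60 = 5·12, m = 12·(5q), so 12 ∣ m; and since 60 = 6·10, m = 10·(6q), so 10 ∣ m.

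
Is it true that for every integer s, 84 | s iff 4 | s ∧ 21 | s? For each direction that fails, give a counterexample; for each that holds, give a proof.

Both implications hold.

(⇒) If 84 ∣ s, write s = 84q. Since 84 = 21·4, s = 4·(21q), so 4 ∣ s; and since 84 = 4·21, s = 21·(4q), so 21 ∣ s.

(⇐) Suppose 4 ∣ s and 21 ∣ s. Any common multiple of 4 and 21 is a multiple of their lcm; here gcd(4, 21) = 1, so lcm(4, 21) = 4·21 = 84, so 84 ∣ s.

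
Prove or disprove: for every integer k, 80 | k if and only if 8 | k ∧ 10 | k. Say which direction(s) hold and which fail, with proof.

Only the forward implication holds.

Forward direction. If 80 ∣ k, write k = 80q. Since 80 = 10·8, k = 8·(10q), so 8 ∣ k; and since 80 = 8·10, k = 10·(8q), so 10 ∣ k.

Converse. This fails: take k = 40. Both 8 ∣ 40 and 10 ∣ 40, yet 40 is not a multiple of 80 (since 40 = 0·80 + 40), so 80 ∤ 40.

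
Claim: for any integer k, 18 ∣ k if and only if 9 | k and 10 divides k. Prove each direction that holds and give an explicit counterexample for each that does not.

Not equivalent: only (⇐) holds.

(⇒) This fails: take k = 18. Certainly 18 ∣ 18, but 10 ∤ 18.

(⇐) Suppose 9 ∣ k and 10 ∣ k. Any common multiple of 9 and 10 is a multiple of their lcm; here gcd(9, 10) = 1, so lcm(9, 10) = 9·10 = 90, so 90 ∣ k. Since 18 ∣ 90, it follows that 18 ∣ k.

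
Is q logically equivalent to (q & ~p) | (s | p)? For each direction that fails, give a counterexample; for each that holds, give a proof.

[⇒] Assume the antecedent. If q is true, (q & ~p) | (s | p) reduces to true regardless of the other variables. If q is false, the antecedent cannot hold. Either way (q & ~p) | (s | p) holds.

[⇐] This fails. Under q = F, p = T, s = F, the left side is false but the right side is true.

(⇒) holds; (⇐) fails.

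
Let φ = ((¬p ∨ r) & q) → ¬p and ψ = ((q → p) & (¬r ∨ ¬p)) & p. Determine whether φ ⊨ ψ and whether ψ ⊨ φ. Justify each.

(⇒) fails; (⇐) holds.

(←) Assume the antecedent. If p is true, the antecedent forces (p = T, r = F, q = F) or (p = T, r = F, q = T), and ((¬p ∨ r) & q) → ¬p holds there. If p is false, the antecedent cannot hold. Either way ((¬p ∨ r) & q) → ¬p holds.

(→) This fails. Under p = F, r = F, q = F, the left side is true but the right side is false.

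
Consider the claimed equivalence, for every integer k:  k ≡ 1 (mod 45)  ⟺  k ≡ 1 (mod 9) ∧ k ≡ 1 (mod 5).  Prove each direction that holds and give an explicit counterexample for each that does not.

(→) Suppose k ≡ 1 (mod 45); write k = 45j + 1. Since 9 ∣ 45, reducing mod 9 gives k ≡ 1 (mod 9); since 5 ∣ 45, reducing mod 5 gives k ≡ 1 (mod 5).

(←) Conversely, if k ≡ 1 (mod 9) and k ≡ 1 (mod 5), then by the Chinese remainder theorem k ≡ 1 (mod 45). This is exactly k ≡ 1 (mod 45).

Both directions hold.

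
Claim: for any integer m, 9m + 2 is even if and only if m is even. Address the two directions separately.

[⇐] Suppose m is even; write m = 2j. Then 9m + 2 = 9·(2j) + 2 = 2·9j + 2, which is even.

[⇒] Suppose 9m + 2 is even. Since 9 is odd, 9m and m have the same parity, so 9m + 2 ≡ m + 2 (mod 2). As 2 is even, 9m + 2 is even exactly when m is even. Thus m is even.

Both implications hold.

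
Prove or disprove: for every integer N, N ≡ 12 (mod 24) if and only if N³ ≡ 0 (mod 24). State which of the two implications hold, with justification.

(→) Suppose N ≡ 12 (mod 24). Write N = 24j + 12. Then (24j + 12)³ = 13824j³ + 20736j² + 10368j + 1728 = 24(576j³ + 864j² + 432j + 72) + 0, so N³ ≡ 0 (mod 24).

(←) This fails: take N = 0. Then 0³ = 0 ≡ 0 (mod 24), yet 0 ≡ 0 (mod 24), not 12.

The forward direction holds; the converse fails.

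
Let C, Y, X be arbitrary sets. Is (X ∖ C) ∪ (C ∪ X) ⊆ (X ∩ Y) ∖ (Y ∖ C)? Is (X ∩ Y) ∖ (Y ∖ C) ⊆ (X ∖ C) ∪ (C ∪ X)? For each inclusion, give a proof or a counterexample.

(⟹) This inclusion fails. Take C = {1}, Y = ∅, X = ∅; then 1 ∈ (X ∖ C) ∪ (C ∪ X) but 1 ∉ (X ∩ Y) ∖ (Y ∖ C).

(⟸) Let x ∈ (X ∩ Y) ∖ (Y ∖ C). Then x ∈ C ∩ Y ∩ X, from which x ∈ (X ∖ C) ∪ (C ∪ X).

(⊆) fails; (⊇) holds.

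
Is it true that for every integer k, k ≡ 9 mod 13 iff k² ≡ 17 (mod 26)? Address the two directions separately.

Neither direction holds.

[⇒] This fails: take k = 9. Then 9 ≡ 9 (mod 13), but 9² = 81 ≡ 3 (mod 26), not 17.

[⇐] This fails: take k = 11. Then 11² = 121 ≡ 17 (mod 26), yet 11 ≡ 11 (mod 13), not 9.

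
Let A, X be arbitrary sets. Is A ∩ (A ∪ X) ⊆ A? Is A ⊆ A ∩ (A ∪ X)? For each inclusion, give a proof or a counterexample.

The two sets are equal.

Forward inclusion. Let x ∈ A ∩ (A ∪ X). Then either x ∈ A and x ∉ X; or x ∈ A ∩ X. In each case x ∈ A, so A ∩ (A ∪ X) ⊆ A.

Reverse inclusion. Let x ∈ A. Then either x ∈ A and x ∉ X; or x ∈ A ∩ X. In each case x ∈ A ∩ (A ∪ X), so A ⊆ A ∩ (A ∪ X).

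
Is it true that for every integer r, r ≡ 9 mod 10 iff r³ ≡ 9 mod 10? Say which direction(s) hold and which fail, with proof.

The biconditional holds.

(⇐) Suppose r³ ≡ 9 (mod 10). The only residue r in {0, …, 9} with r³ ≡ 9 (mod 10) is r = 9, so r ≡ 9 (mod 10).

(⇒) Suppose r ≡ 9 mod 10. Write r = 10j + 9. Then (10j + 9)³ = 1000j³ + 2700j² + 2430j + 729 = 10(100j³ + 270j² + 243j + 72) + 9, so r³ ≡ 9 (mod 10).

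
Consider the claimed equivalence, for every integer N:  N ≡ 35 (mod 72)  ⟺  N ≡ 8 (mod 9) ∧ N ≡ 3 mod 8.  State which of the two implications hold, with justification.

Both directions hold.

Converse. If N ≡ 8 (mod 9) and N ≡ 3 (mod 8), then by the Chinese remainder theorem N ≡ 35 (mod 72). This is exactly N ≡ 35 (mod 72).

Forward direction. Suppose N ≡ 35 (mod 72); write N = 72j + 35. Since 9 ∣ 72, reducing mod 9 gives N ≡ 35 ≡ 8 (mod 9); since 8 ∣ 72, reducing mod 8 gives N ≡ 35 ≡ 3 (mod 8).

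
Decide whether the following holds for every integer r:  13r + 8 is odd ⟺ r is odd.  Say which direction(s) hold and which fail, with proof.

Both implications hold.

Forward direction. Suppose 13r + 8 is odd. Since 13 is odd, 13r and r have the same parity, so 13r + 8 ≡ r + 8 (mod 2). As 8 is even, 13r + 8 is odd exactly when r is odd. Thus r is odd.

Converse. Suppose r is odd; write r = 2j + 1. Then 13r + 8 = 13·(2j + 1) + 8 = 2·13j + 21, which is odd.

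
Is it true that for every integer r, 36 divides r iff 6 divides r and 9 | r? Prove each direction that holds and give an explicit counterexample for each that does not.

Not equivalent: only (⇒) holds.

(⟸) This fails: take r = 18. Both 6 ∣ 18 and 9 ∣ 18, yet 18 is not a multiple of 36 (since 18 = 0·36 + 18), so 36 ∤ 18.

(⟹) If 36 ∣ r, write r = 36q. Since 36 = 6·6, r = 6·(6q), so 6 ∣ r; and since 36 = 4·9, r = 9·(4q), so 9 ∣ r.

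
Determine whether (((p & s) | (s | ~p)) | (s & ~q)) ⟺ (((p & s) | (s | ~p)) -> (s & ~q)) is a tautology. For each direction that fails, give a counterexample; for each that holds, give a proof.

(→) This fails. Under s = F, q = F, p = F, the left side is true but the right side is false.

(←) This fails. Under s = F, q = F, p = T, the left side is false but the right side is true.

Both directions fail.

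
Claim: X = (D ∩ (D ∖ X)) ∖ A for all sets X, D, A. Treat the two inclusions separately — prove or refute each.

(⟹) This inclusion fails. Take X = {1}, D = ∅, A = ∅; then 1 ∈ X but 1 ∉ (D ∩ (D ∖ X)) ∖ A.

(⟸) This inclusion fails. Take X = ∅, D = {1}, A = ∅; then 1 ∈ (D ∩ (D ∖ X)) ∖ A but 1 ∉ X.

Both inclusions fail.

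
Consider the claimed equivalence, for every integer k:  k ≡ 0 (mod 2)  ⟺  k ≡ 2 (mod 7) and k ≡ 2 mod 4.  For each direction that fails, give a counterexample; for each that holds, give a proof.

Only the converse holds.

(←) If k ≡ 2 (mod 7) and k ≡ 2 (mod 4), then by the Chinese remainder theorem k ≡ 2 (mod 28). Since 2 ≡ 0 (mod 2) and 2 ∣ 28, we get k ≡ 0 (mod 2).

(→) This fails: k = 0 gives 0 ≡ 0 (mod 2) but 0 ≡ 0 (mod 7), so the conjunction on the right does not hold.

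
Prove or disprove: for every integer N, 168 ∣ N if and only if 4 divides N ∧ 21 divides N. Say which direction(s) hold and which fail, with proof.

(⇒) If 168 ∣ N, write N = 168q. Since 168 = 42·4, N = 4·(42q), so 4 ∣ N; and since 168 = 8·21, N = 21·(8q), so 21 ∣ N.

(⇐) This fails: take N = 84. Both 4 ∣ 84 and 21 ∣ 84, yet 84 is not a multiple of 168 (since 84 = 0·168 + 84), so 168 ∤ 84.

Not equivalent: only (⇒) holds.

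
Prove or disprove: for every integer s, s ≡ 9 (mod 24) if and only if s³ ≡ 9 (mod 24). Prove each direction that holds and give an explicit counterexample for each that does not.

The biconditional holds.

Forward direction. Suppose s ≡ 9 (mod 24). Write s = 24j + 9. Then (24j + 9)³ = 13824j³ + 15552j² + 5832j + 729 = 24(576j³ + 648j² + 243j + 30) + 9, so s³ ≡ 9 (mod 24).

Converse. Suppose s³ ≡ 9 (mod 24). The only residue r in {0, …, 23} with r³ ≡ 9 (mod 24) is r = 9, so s ≡ 9 (mod 24).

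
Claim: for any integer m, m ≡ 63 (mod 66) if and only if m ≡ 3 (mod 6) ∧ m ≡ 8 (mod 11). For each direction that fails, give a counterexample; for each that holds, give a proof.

Both implications hold.

(⟹) Suppose m ≡ 63 (mod 66); write m = 66j + 63. Since 6 ∣ 66, reducing mod 6 gives m ≡ 63 ≡ 3 (mod 6); since 11 ∣ 66, reducing mod 11 gives m ≡ 63 ≡ 8 (mod 11).

(⟸) Conversely, if m ≡ 3 (mod 6) and m ≡ 8 (mod 11), then by the Chinese remainder theorem m ≡ 63 (mod 66). This is exactly m ≡ 63 (mod 66).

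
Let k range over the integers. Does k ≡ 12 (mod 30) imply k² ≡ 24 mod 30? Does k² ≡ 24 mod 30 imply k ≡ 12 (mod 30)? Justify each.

(→) Suppose k ≡ 12 (mod 30). Write k = 30j + 12. Then (30j + 12)² = 900j² + 720j + 144 = 30(30j² + 24j + 4) + 24, so k² ≡ 24 (mod 30).

(←) This fails: take k = 18. Then 18² = 324 ≡ 24 (mod 30), yet 18 ≡ 18 (mod 30), not 12.

Not equivalent: only (⇒) holds.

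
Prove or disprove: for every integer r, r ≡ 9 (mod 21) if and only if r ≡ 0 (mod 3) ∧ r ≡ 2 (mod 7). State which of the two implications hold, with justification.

The biconditional holds.

Forward direction. Suppose r ≡ 9 (mod 21); write r = 21j + 9. Since 3 ∣ 21, reducing mod 3 gives r ≡ 9 ≡ 0 (mod 3); since 7 ∣ 21, reducing mod 7 gives r ≡ 9 ≡ 2 (mod 7).

Converse. If r ≡ 0 (mod 3) and r ≡ 2 (mod 7), then by the Chinese remainder theorem r ≡ 9 (mod 21). This is exactly r ≡ 9 (mod 21).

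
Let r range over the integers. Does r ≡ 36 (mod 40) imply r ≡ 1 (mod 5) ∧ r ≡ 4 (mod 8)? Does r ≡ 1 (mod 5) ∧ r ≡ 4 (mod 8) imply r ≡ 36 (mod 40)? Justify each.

Both directions hold.

Forward direction. Suppose r ≡ 36 (mod 40); write r = 40j + 36. Since 5 ∣ 40, reducing mod 5 gives r ≡ 36 ≡ 1 (mod 5); since 8 ∣ 40, reducing mod 8 gives r ≡ 36 ≡ 4 (mod 8).

Converse. If r ≡ 1 (mod 5) and r ≡ 4 (mod 8), then by the Chinese remainder theorem r ≡ 36 (mod 40). This is exactly r ≡ 36 (mod 40).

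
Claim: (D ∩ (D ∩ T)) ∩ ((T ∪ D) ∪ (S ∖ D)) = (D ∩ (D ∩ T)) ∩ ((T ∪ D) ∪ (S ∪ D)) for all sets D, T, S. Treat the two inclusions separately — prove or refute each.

(⊆) Let x ∈ (D ∩ (D ∩ T)) ∩ ((T ∪ D) ∪ (S ∖ D)). Then either x ∈ D ∩ T and x ∉ S; or x ∈ D ∩ T ∩ S. In each case x ∈ (D ∩ (D ∩ T)) ∩ ((T ∪ D) ∪ (S ∪ D)), so (D ∩ (D ∩ T)) ∩ ((T ∪ D) ∪ (S ∖ D)) ⊆ (D ∩ (D ∩ T)) ∩ ((T ∪ D) ∪ (S ∪ D)).

(⊇) Let x ∈ (D ∩ (D ∩ T)) ∩ ((T ∪ D) ∪ (S ∪ D)). Then either x ∈ D ∩ T and x ∉ S; or x ∈ D ∩ T ∩ S. In each case x ∈ (D ∩ (D ∩ T)) ∩ ((T ∪ D) ∪ (S ∖ D)), so (D ∩ (D ∩ T)) ∩ ((T ∪ D) ∪ (S ∪ D)) ⊆ (D ∩ (D ∩ T)) ∩ ((T ∪ D) ∪ (S ∖ D)).

Both inclusions hold.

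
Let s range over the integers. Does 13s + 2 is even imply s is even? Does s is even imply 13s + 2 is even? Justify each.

[⇒] Suppose 13s + 2 is even. Since 13 is odd, 13s and s have the same parity, so 13s + 2 ≡ s + 2 (mod 2). As 2 is even, 13s + 2 is even exactly when s is even. Thus s is even.

[⇐] Conversely, suppose s is even; write s = 2j. Then 13s + 2 = 13·(2j) + 2 = 2·13j + 2, which is even.

The biconditional holds.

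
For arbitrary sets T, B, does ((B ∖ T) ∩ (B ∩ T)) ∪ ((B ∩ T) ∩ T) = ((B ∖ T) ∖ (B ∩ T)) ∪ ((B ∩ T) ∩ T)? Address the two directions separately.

Only the forward inclusion holds.

Forward inclusion. Let x ∈ ((B ∖ T) ∩ (B ∩ T)) ∪ ((B ∩ T) ∩ T). Then x ∈ T ∩ B, from which x ∈ ((B ∖ T) ∖ (B ∩ T)) ∪ ((B ∩ T) ∩ T).

Reverse inclusion. This inclusion fails. Take T = ∅, B = {1}; then 1 ∈ ((B ∖ T) ∖ (B ∩ T)) ∪ ((B ∩ T) ∩ T) but 1 ∉ ((B ∖ T) ∩ (B ∩ T)) ∪ ((B ∩ T) ∩ T).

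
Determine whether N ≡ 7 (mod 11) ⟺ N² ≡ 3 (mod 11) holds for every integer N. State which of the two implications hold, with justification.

(⇒) fails and (⇐) fails.

Forward direction. This fails: take N = 7. Then 7 ≡ 7 (mod 11), but 7² = 49 ≡ 5 (mod 11), not 3.

Converse. This fails: take N = 5. Then 5² = 25 ≡ 3 (mod 11), yet 5 ≡ 5 (mod 11), not 7.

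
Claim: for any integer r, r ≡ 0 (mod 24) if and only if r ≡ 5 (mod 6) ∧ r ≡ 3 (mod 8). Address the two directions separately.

Both directions fail.

(⟹) This fails: r = 0 gives 0 ≡ 0 (mod 24) but 0 ≡ 0 (mod 6), so the conjunction on the right does not hold.

(⟸) This fails: r = 11 satisfies both congruences on the right (11 ≡ 5 mod 6 and 11 ≡ 3 mod 8) yet 11 ≡ 11 (mod 24), not 0.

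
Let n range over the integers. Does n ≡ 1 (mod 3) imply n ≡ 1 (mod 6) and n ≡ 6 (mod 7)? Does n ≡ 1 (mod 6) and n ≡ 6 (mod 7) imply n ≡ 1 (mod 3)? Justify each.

The forward direction fails; the converse holds.

[⇒] This fails: n = 1 gives 1 ≡ 1 (mod 3) but 1 ≡ 1 (mod 7), so the conjunction on the right does not hold.

[⇐] Conversely, if n ≡ 1 (mod 6) and n ≡ 6 (mod 7), then by the Chinese remainder theorem n ≡ 13 (mod 42). Since 13 ≡ 1 (mod 3) and 3 ∣ 42, we get n ≡ 1 (mod 3).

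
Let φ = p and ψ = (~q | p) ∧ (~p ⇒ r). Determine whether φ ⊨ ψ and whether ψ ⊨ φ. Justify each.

(→) Assume the antecedent. If q is true, the antecedent forces (q = T, r = F, p = T) or (q = T, r = T, p = T), and (~q | p) ∧ (~p ⇒ r) holds there. If q is false, the antecedent forces (q = F, r = F, p = T) or (q = F, r = T, p = T), and (~q | p) ∧ (~p ⇒ r) holds there. Either way (~q | p) ∧ (~p ⇒ r) holds.

(←) This fails. Under q = F, r = T, p = F, the left side is false but the right side is true.

Only the forward direction holds.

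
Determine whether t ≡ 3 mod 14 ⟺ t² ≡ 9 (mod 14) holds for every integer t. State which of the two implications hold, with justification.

(⟸) This fails: take t = 11. Then 11² = 121 ≡ 9 (mod 14), yet 11 ≡ 11 (mod 14), not 3.

(⟹) Suppose t ≡ 3 mod 14. Write t = 14j + 3. Then (14j + 3)² = 196j² + 84j + 9 = 14(14j² + 6j) + 9, so t² ≡ 9 (mod 14).

Only the forward implication holds.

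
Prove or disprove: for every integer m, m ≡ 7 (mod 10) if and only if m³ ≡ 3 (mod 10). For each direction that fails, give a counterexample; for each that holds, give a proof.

[⇒] Suppose m ≡ 7 (mod 10). Write m = 10j + 7. Then (10j + 7)³ = 1000j³ + 2100j² + 1470j + 343 = 10(100j³ + 210j² + 147j + 34) + 3, so m³ ≡ 3 (mod 10).

[⇐] For the converse, argue contrapositively. If m ≢ 7 (mod 10), then m is congruent to one of 0, 1, 2, 3, 4, 5, 6, 8, 9 modulo 10, and these give m³ ≡ 0, 1, 8, 7, 4, 5, 6, 2, 9 respectively — never 3.

Both directions hold; the statement is true.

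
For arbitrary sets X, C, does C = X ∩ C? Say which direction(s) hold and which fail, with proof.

(⟹) This inclusion fails. Take X = ∅, C = {1}; then 1 ∈ C but 1 ∉ X ∩ C.

(⟸) Let x ∈ X ∩ C. Then x ∈ X ∩ C, from which x ∈ C.

Only the reverse inclusion holds.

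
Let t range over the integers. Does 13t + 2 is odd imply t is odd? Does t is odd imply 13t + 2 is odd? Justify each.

Equivalent; both directions hold.

(→) Suppose 13t + 2 is odd. Since 13 is odd, 13t and t have the same parity, so 13t + 2 ≡ t + 2 (mod 2). As 2 is even, 13t + 2 is odd exactly when t is odd. Thus t is odd.

(←) Conversely, suppose t is odd; write t = 2j + 1. Then 13t + 2 = 13·(2j + 1) + 2 = 2·13j + 15, which is odd.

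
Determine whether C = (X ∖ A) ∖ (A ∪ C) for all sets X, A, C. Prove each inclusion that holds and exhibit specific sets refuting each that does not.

Forward inclusion. This inclusion fails. Take X = ∅, A = ∅, C = {1}; then 1 ∈ C but 1 ∉ (X ∖ A) ∖ (A ∪ C).

Reverse inclusion. This inclusion fails. Take X = {1}, A = ∅, C = ∅; then 1 ∈ (X ∖ A) ∖ (A ∪ C) but 1 ∉ C.

Both inclusions fail.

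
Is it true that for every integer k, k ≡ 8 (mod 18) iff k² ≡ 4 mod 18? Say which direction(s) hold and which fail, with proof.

Neither implication holds.

(→) This fails: take k = 8. Then 8 ≡ 8 (mod 18), but 8² = 64 ≡ 10 (mod 18), not 4.

(←) This fails: take k = 2. Then 2² = 4 ≡ 4 (mod 18), yet 2 ≡ 2 (mod 18), not 8.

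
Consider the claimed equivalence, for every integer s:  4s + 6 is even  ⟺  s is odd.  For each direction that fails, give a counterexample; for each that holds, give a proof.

(⟸) Suppose s is odd. Since 4 is even, 4s is even for every s, so 4s + 6 has the same parity as 6, which is even. Hence 4s + 6 is even.

(⟹) This fails: take s = 0. Then 4s + 6 = 6, which is even, yet s = 0 is even, not odd.

Not equivalent: only (⇐) holds.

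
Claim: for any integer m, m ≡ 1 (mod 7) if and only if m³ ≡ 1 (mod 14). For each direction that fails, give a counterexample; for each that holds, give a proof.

Neither direction holds.

(→) This fails: take m = 8. Then 8 ≡ 1 (mod 7), but 8³ = 512 ≡ 8 (mod 14), not 1.

(←) This fails: take m = 9. Then 9³ = 729 ≡ 1 (mod 14), yet 9 ≡ 2 (mod 7), not 1.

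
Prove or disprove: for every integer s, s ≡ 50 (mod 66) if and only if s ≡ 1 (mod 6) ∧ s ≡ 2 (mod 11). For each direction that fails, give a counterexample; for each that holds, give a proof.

(⇒) fails and (⇐) fails.

[⇒] This fails: s = 50 gives 50 ≡ 50 (mod 66) but 50 ≡ 2 (mod 6), so the conjunction on the right does not hold.

[⇐] This fails: s = 13 satisfies both congruences on the right (13 ≡ 1 mod 6 and 13 ≡ 2 mod 11) yet 13 ≡ 13 (mod 66), not 50.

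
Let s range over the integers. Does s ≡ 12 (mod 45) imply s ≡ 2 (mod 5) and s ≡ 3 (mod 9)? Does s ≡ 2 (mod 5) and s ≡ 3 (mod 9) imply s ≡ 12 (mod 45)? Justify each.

Forward direction. Suppose s ≡ 12 (mod 45); write s = 45j + 12. Since 5 ∣ 45, reducing mod 5 gives s ≡ 12 ≡ 2 (mod 5); since 9 ∣ 45, reducing mod 9 gives s ≡ 12 ≡ 3 (mod 9).

Converse. If s ≡ 2 (mod 5) and s ≡ 3 (mod 9), then by the Chinese remainder theorem s ≡ 12 (mod 45). This is exactly s ≡ 12 (mod 45).

The biconditional holds.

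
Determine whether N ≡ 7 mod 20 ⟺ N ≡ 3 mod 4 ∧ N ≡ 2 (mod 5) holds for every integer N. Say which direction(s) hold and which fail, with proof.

The biconditional holds.

(⟹) Suppose N ≡ 7 (mod 20); write N = 20j + 7. Since 4 ∣ 20, reducing mod 4 gives N ≡ 7 ≡ 3 (mod 4); since 5 ∣ 20, reducing mod 5 gives N ≡ 7 ≡ 2 (mod 5).

(⟸) Conversely, if N ≡ 3 (mod 4) and N ≡ 2 (mod 5), then by the Chinese remainder theorem N ≡ 7 (mod 20). This is exactly N ≡ 7 (mod 20).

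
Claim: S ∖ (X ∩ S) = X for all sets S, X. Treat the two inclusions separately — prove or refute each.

Neither inclusion holds.

(⊆) This inclusion fails. Take S = {1}, X = ∅; then 1 ∈ S ∖ (X ∩ S) but 1 ∉ X.

(⊇) This inclusion fails. Take S = ∅, X = {1}; then 1 ∈ X but 1 ∉ S ∖ (X ∩ S).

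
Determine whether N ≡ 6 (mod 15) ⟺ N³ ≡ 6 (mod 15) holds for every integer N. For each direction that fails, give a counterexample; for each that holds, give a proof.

(⟹) Suppose N ≡ 6 (mod 15). Write N = 15j + 6. Then (15j + 6)³ = 3375j³ + 4050j² + 1620j + 216 = 15(225j³ + 270j² + 108j + 14) + 6, so N³ ≡ 6 (mod 15).

(⟸) Conversely, suppose N³ ≡ 6 (mod 15). The only residue r in {0, …, 14} with r³ ≡ 6 (mod 15) is r = 6, so N ≡ 6 (mod 15).

Equivalent; both directions hold.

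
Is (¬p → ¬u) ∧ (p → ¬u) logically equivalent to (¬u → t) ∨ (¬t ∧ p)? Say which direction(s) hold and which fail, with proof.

Both directions fail.

[⇒] This fails. Under p = F, t = F, u = F, the left side is true but the right side is false.

[⇐] This fails. Under p = F, t = F, u = T, the left side is false but the right side is true.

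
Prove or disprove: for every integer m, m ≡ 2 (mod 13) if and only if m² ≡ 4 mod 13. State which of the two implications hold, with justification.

(⇒) Suppose m ≡ 2 (mod 13). Write m = 13j + 2. Then (13j + 2)² = 169j² + 52j + 4 = 13(13j² + 4j) + 4, so m² ≡ 4 (mod 13).

(⇐) This fails: take m = 11. Then 11² = 121 ≡ 4 (mod 13), yet 11 ≡ 11 (mod 13), not 2.

Only the forward implication holds.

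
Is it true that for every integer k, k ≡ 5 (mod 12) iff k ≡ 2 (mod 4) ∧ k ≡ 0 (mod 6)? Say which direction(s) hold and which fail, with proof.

Neither implication holds.

(⇒) This fails: k = 5 gives 5 ≡ 5 (mod 12) but 5 ≡ 1 (mod 4), so the conjunction on the right does not hold.

(⇐) This fails: k = 6 satisfies both congruences on the right (6 ≡ 2 mod 4 and 6 ≡ 0 mod 6) yet 6 ≡ 6 (mod 12), not 5.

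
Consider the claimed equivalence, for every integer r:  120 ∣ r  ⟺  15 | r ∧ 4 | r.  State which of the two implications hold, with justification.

[⇒] If 120 ∣ r, write r = 120q. Since 120 = 8·15, r = 15·(8q), so 15 ∣ r; and since 120 = 30·4, r = 4·(30q), so 4 ∣ r.

[⇐] This fails: take r = 60. Both 15 ∣ 60 and 4 ∣ 60, yet 60 is not a multiple of 120 (since 60 = 0·120 + 60), so 120 ∤ 60.

The forward direction holds; the converse fails.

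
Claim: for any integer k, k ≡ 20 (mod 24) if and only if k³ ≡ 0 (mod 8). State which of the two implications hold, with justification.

(→) Suppose k ≡ 20 (mod 24). Then k³ ≡ 20³ = 8000 (mod 24), and since 8 ∣ 24, also k³ ≡ 0 (mod 8).

(←) This fails: take k = 0. Then 0³ = 0 ≡ 0 (mod 8), yet 0 ≡ 0 (mod 24), not 20.

Not equivalent: only (⇒) holds.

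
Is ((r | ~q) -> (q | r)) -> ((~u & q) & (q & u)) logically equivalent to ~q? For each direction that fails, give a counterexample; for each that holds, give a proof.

(⇐) This fails. Under r = T, q = F, u = F, the left side is false but the right side is true.

(⇒) Assume the antecedent. If r is true, the antecedent cannot hold. If r is false, the antecedent forces (r = F, q = F, u = F) or (r = F, q = F, u = T), and ~q holds there. Either way ~q holds.

(⇒) holds; (⇐) fails.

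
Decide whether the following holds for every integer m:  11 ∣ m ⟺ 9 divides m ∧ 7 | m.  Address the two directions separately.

(⇒) This fails: take m = 11. Certainly 11 ∣ 11, but 9 ∤ 11.

(⇐) This fails: take m = 63. Both 9 ∣ 63 and 7 ∣ 63, yet 63 is not a multiple of 11 (since 63 = 5·11 + 8), so 11 ∤ 63.

Neither implication holds.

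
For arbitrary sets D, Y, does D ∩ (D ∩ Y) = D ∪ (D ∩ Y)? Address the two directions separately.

Only the forward inclusion holds.

Reverse inclusion. This inclusion fails. Take D = {1}, Y = ∅; then 1 ∈ D ∪ (D ∩ Y) but 1 ∉ D ∩ (D ∩ Y).

Forward inclusion. Let x ∈ D ∩ (D ∩ Y). Then x ∈ D ∩ Y, from which x ∈ D ∪ (D ∩ Y).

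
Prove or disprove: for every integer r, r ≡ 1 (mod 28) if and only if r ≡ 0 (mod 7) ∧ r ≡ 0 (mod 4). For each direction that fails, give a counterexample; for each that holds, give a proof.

Neither implication holds.

(⟹) This fails: r = 1 gives 1 ≡ 1 (mod 28) but 1 ≡ 1 (mod 7), so the conjunction on the right does not hold.

(⟸) This fails: r = 0 satisfies both congruences on the right (0 ≡ 0 mod 7 and 0 ≡ 0 mod 4) yet 0 ≡ 0 (mod 28), not 1.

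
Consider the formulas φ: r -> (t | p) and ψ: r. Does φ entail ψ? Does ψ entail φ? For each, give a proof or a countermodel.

Neither implication holds.

(⟹) This fails. Under t = F, r = F, p = F, the left side is true but the right side is false.

(⟸) This fails. Under t = F, r = T, p = F, the left side is false but the right side is true.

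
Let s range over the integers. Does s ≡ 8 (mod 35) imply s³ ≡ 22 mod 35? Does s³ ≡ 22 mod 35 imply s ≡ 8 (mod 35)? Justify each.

(←) This fails: take s = 18. Then 18³ = 5832 ≡ 22 (mod 35), yet 18 ≡ 18 (mod 35), not 8.

(→) Suppose s ≡ 8 (mod 35). Write s = 35j + 8. Then (35j + 8)³ = 42875j³ + 29400j² + 6720j + 512 = 35(1225j³ + 840j² + 192j + 14) + 22, so s³ ≡ 22 (mod 35).

Only the forward direction holds.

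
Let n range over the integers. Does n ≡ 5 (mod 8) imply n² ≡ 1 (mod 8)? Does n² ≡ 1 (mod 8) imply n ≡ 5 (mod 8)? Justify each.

The forward direction holds; the converse fails.

(←) This fails: take n = 1. Then 1² = 1 ≡ 1 (mod 8), yet 1 ≡ 1 (mod 8), not 5.

(→) Suppose n ≡ 5 (mod 8). Write n = 8j + 5. Then (8j + 5)² = 64j² + 80j + 25 = 8(8j² + 10j + 3) + 1, so n² ≡ 1 (mod 8).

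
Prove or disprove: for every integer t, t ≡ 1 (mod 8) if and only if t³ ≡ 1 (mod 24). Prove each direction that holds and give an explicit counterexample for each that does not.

The forward direction fails; the converse holds.

Forward direction. This fails: take t = 9. Then 9 ≡ 1 (mod 8), but 9³ = 729 ≡ 9 (mod 24), not 1.

Converse. The residues r modulo 24 with r³ ≡ 1 (mod 24) are exactly {1}, and each is ≡ 1 (mod 8).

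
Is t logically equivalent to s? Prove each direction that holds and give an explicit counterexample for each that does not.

Forward direction. This fails. Under t = T, s = F, the left side is true but the right side is false.

Converse. This fails. Under t = F, s = T, the left side is false but the right side is true.

Neither implication holds.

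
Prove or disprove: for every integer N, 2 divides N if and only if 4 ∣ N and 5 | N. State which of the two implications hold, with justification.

The forward direction fails; the converse holds.

(→) This fails: take N = 2. Certainly 2 ∣ 2, but 4 ∤ 2.

(←) Suppose 4 ∣ N and 5 ∣ N. Any common multiple of 4 and 5 is a multiple of their lcm; here gcd(4, 5) = 1, so lcm(4, 5) = 4·5 = 20, so 20 ∣ N. Since 2 ∣ 20, it follows that 2 ∣ N.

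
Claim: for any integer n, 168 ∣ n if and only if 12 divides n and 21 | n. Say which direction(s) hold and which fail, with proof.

Not equivalent: only (⇒) holds.

(→) If 168 ∣ n, write n = 168q. Since 168 = 14·12, n = 12·(14q), so 12 ∣ n; and since 168 = 8·21, n = 21·(8q), so 21 ∣ n.

(←) This fails: take n = 84. Both 12 ∣ 84 and 21 ∣ 84, yet 84 is not a multiple of 168 (since 84 = 0·168 + 84), so 168 ∤ 84.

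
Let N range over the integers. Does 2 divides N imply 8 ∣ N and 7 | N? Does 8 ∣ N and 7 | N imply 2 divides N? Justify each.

(→) This fails: take N = 2. Certainly 2 ∣ 2, but 8 ∤ 2.

(←) Suppose 8 ∣ N and 7 ∣ N. Any common multiple of 8 and 7 is a multiple of their lcm; here gcd(8, 7) = 1, so lcm(8, 7) = 8·7 = 56, so 56 ∣ N. Since 2 ∣ 56, it follows that 2 ∣ N.

Only the reverse direction holds.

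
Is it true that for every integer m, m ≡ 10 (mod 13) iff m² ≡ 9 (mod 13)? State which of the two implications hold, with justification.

(⇒) holds; (⇐) fails.

(⟹) Suppose m ≡ 10 (mod 13). Write m = 13j + 10. Then (13j + 10)² = 169j² + 260j + 100 = 13(13j² + 20j + 7) + 9, so m² ≡ 9 (mod 13).

(⟸) This fails: take m = 3. Then 3² = 9 ≡ 9 (mod 13), yet 3 ≡ 3 (mod 13), not 10.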